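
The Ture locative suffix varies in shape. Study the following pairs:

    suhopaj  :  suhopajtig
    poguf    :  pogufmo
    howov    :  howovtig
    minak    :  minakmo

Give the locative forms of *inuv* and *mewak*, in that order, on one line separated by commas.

The suffix is conditioned by the final consonant: -mo when the stem ends in a voiceless consonant (*poguf*, *minak*); -tig when the stem ends in a voiced consonant (*suhopaj*, *howov*).
Since the final consonant of *inuv* is /v/ (voiced), it takes -tig, giving *inuvtig*.
The final consonant of *mewak* is /k/, which is voiceless, so the suffix is -mo, giving *mewakmo*.

inuvtig, mewakmo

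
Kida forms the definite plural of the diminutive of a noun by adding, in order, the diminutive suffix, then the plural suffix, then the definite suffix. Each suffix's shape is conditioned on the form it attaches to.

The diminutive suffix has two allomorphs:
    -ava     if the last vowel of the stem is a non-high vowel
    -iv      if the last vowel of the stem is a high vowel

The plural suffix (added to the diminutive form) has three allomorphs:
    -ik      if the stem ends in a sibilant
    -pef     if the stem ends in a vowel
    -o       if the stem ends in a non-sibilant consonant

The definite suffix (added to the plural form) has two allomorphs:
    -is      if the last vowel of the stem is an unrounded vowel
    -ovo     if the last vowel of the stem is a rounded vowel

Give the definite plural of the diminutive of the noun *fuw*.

fuwivoovo

The last vowel of *fuw* is /u/, which is a high vowel, so the diminutive suffix is -iv, giving *fuwiv*.
The diminutive form *fuwiv*: final sound = /v/, a non-sibilant consonant → -o → *fuwivo*.
The last vowel of the plural form *fuwivo* is /o/, which is a rounded vowel, so the definite suffix is -ovo, giving *fuwivoovo*.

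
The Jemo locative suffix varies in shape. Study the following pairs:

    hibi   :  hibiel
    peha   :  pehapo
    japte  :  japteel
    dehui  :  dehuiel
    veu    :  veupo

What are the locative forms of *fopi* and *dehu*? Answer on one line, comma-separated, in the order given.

The alternation tracks the last vowel of the stem — -el when the last vowel of the stem is a front vowel (*hibi*, *japte*, *dehui*); -po when the last vowel of the stem is a back vowel (*peha*, *veu*).
*fopi*: last vowel = /i/, a front vowel → -el → *fopiel*.
*dehu*: last vowel = /u/, a back vowel → -po → *dehupo*.

fopiel, dehupo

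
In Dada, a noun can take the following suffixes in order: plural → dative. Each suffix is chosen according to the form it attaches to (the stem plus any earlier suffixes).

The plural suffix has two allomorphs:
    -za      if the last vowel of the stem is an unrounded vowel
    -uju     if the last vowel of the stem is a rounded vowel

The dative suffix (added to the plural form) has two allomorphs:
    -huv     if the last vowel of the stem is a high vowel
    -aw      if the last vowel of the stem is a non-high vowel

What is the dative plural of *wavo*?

The last vowel of *wavo* is /o/, which is a rounded vowel, so the plural suffix is -uju, giving *wavouju*.
The last vowel of the plural form *wavouju* is /u/, which is a high vowel, so the dative suffix is -huv, giving *wavoujuhuv*.

wavoujuhuv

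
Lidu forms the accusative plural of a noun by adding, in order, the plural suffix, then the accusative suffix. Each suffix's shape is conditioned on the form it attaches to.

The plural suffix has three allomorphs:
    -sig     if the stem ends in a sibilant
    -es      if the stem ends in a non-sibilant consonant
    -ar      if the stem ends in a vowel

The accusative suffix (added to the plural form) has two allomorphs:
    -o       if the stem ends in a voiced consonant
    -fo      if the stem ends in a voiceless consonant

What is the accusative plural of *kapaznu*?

Since the final sound of *kapaznu* is /u/ (a vowel), it takes -ar, giving *kapaznuar*.
The plural form *kapaznuar*: final consonant = /r/, voiced → -o → *kapaznuaro*.

kapaznuaro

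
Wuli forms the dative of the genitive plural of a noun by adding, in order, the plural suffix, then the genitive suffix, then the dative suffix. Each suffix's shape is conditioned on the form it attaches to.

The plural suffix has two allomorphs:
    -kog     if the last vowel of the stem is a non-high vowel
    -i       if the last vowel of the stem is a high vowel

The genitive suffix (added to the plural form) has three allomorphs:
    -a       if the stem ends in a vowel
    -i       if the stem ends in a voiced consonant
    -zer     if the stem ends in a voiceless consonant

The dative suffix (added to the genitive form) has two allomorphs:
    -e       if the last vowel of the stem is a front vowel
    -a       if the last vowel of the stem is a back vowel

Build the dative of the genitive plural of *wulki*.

*wulki*: last vowel = /i/, a high vowel → -i → *wulkii*.
The final sound of the plural form *wulkii* is /i/, which is a vowel, so the genitive suffix is -a, giving *wulkiia*.
The genitive form *wulkiia*: last vowel = /a/, a back vowel → -a → *wulkiiaa*.

wulkiiaa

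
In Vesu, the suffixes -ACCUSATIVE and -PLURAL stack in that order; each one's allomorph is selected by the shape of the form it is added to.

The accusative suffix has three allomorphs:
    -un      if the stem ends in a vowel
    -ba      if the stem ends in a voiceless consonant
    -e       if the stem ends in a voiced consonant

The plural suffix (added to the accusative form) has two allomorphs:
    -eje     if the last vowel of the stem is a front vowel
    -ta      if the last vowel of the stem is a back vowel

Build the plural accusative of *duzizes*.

*duzizes*: final sound = /s/, a voiceless consonant → -ba → *duzizesba*.
The accusative form *duzizesba* — last vowel /a/ (a back vowel) → -ta → *duzizesbata*.

duzizesbata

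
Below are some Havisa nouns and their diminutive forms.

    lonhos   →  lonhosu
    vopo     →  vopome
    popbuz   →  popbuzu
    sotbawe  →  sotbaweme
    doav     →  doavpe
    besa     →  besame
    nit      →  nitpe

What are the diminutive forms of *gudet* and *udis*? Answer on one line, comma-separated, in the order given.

gudetpe, udisu

The pattern is sibilance of the final sound: -u when the stem ends in a sibilant (*lonhos*, *popbuz*); -pe when the stem ends in a non-sibilant consonant (*doav*, *nit*); -me when the stem ends in a vowel (*vopo*, *sotbawe*, *besa*).
*gudet*: final sound = /t/, a non-sibilant consonant → -pe → *gudetpe*.
The final sound of *udis* is /s/, which is a sibilant, so the suffix is -u, giving *udisu*.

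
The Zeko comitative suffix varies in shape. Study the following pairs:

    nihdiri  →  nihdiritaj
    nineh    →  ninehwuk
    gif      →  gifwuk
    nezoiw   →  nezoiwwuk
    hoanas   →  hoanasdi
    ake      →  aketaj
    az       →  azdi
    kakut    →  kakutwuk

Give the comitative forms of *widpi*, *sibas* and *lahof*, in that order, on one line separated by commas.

widpitaj, sibasdi, lahofwuk

The suffix is conditioned by the final sound: -di when the stem ends in a sibilant (*hoanas*, *az*); -wuk when the stem ends in a non-sibilant consonant (*nineh*, *gif*, *nezoiw*, *kakut*); -taj when the stem ends in a vowel (*nihdiri*, *ake*).
The final sound of *widpi* is /i/, which is a vowel, so the suffix is -taj, giving *widpitaj*.
The final sound of *sibas* is /s/, which is a sibilant, so the suffix is -di, giving *sibasdi*.
Since the final sound of *lahof* is /f/ (a non-sibilant consonant), it takes -wuk, giving *lahofwuk*.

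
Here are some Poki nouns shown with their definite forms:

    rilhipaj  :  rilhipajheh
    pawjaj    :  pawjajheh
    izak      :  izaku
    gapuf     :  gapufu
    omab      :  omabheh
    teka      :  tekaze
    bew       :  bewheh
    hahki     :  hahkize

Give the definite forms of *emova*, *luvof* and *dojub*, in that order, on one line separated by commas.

emovaze, luvofu, dojubheh

The suffix is conditioned by the final sound: -u when the stem ends in a voiceless consonant (*izak*, *gapuf*); -heh when the stem ends in a voiced consonant (*rilhipaj*, *pawjaj*, *omab*, *bew*); -ze when the stem ends in a vowel (*teka*, *hahki*).
*emova* — final sound /a/ (a vowel) → -ze → *emovaze*.
*luvof*: final sound = /f/, a voiceless consonant → -u → *luvofu*.
The final sound of *dojub* is /b/, which is a voiced consonant, so the suffix is -heh, giving *dojubheh*.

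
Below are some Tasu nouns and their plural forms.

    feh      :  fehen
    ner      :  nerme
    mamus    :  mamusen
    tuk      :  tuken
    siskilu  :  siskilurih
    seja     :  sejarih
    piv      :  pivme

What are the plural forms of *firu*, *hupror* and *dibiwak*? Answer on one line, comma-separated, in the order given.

The pattern is voicing of the final sound: -en when the stem ends in a voiceless consonant (*feh*, *mamus*, *tuk*); -me when the stem ends in a voiced consonant (*ner*, *piv*); -rih when the stem ends in a vowel (*siskilu*, *seja*).
The final sound of *firu* is /u/, which is a vowel, so the suffix is -rih, giving *firurih*.
*hupror* — final sound /r/ (a voiced consonant) → -me → *huprorme*.
The final sound of *dibiwak* is /k/, which is a voiceless consonant, so the suffix is -en, giving *dibiwaken*.

firurih, huprorme, dibiwaken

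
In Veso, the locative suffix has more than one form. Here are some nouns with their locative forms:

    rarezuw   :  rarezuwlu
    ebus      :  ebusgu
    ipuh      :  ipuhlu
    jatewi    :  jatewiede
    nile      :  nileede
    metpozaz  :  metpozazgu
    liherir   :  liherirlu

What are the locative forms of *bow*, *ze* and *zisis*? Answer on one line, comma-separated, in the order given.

bowlu, zeede, zisisgu

The pattern is sibilance of the final sound: -gu when the stem ends in a sibilant (*ebus*, *metpozaz*); -lu when the stem ends in a non-sibilant consonant (*rarezuw*, *ipuh*, *liherir*); -ede when the stem ends in a vowel (*jatewi*, *nile*).
*bow*: final sound = /w/, a non-sibilant consonant → -lu → *bowlu*.
Since the final sound of *ze* is /e/ (a vowel), it takes -ede, giving *zeede*.
The final sound of *zisis* is /s/, which is a sibilant, so the suffix is -gu, giving *zisisgu*.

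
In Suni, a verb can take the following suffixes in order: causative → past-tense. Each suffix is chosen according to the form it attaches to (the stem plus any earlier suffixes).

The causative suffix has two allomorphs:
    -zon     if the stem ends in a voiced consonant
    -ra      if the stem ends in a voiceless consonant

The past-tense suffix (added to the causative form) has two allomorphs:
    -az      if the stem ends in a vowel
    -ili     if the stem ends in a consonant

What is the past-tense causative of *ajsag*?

The final consonant of *ajsag* is /g/, which is voiced, so the causative suffix is -zon, giving *ajsagzon*.
The causative form *ajsagzon*: final sound = /n/, a consonant → -ili → *ajsagzonili*.

ajsagzonili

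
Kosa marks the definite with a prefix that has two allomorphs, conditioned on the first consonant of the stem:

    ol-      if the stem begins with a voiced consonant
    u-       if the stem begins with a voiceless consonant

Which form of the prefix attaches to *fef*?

*fef* — first consonant /f/ (voiceless) → u-.

u-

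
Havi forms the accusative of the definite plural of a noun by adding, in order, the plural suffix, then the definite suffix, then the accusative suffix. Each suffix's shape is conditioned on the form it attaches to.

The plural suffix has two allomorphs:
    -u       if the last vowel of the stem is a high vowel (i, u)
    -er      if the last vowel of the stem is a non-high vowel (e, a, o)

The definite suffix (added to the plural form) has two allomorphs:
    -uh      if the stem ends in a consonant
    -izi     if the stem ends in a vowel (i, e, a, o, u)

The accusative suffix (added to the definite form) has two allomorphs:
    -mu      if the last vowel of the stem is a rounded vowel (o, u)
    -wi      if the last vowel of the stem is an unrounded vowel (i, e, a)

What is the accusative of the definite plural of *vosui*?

*vosui* — last vowel /i/ (a high vowel) → -u → *vosuiu*.
The plural form *vosuiu*: final sound = /u/, a vowel → -izi → *vosuiuizi*.
The definite form *vosuiuizi*: last vowel = /i/, an unrounded vowel → -wi → *vosuiuiziwi*.

vosuiuiziwi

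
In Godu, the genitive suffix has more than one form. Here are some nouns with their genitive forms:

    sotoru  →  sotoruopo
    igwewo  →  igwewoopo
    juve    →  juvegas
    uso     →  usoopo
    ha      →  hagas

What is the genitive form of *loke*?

The suffix is conditioned by the last vowel: -opo when the last vowel of the stem is a rounded vowel (*sotoru*, *igwewo*, *uso*); -gas when the last vowel of the stem is an unrounded vowel (*juve*, *ha*).
*loke* — last vowel /e/ (an unrounded vowel) → -gas → *lokegas*.

lokegas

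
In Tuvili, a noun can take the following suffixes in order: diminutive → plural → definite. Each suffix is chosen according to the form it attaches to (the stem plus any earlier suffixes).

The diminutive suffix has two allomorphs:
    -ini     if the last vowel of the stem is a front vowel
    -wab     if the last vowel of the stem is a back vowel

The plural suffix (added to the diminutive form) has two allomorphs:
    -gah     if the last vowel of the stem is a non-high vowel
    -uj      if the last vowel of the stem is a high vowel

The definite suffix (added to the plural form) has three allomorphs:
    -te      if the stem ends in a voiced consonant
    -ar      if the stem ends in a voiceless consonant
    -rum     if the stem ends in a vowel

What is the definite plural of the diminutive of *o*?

owabgahar

*o* — last vowel /o/ (a back vowel) → -wab → *owab*.
Since the last vowel of the diminutive form *owab* is /a/ (a non-high vowel), it takes -gah, giving *owabgah*.
The final sound of the plural form *owabgah* is /h/, which is a voiceless consonant, so the definite suffix is -ar, giving *owabgahar*.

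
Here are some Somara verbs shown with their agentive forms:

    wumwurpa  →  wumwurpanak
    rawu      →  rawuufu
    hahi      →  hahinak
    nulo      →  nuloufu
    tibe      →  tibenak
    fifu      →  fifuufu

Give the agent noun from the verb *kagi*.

kaginak

Looking at the last vowel of each stem: -ufu when the last vowel of the stem is a rounded vowel (*rawu*, *nulo*, *fifu*); -nak when the last vowel of the stem is an unrounded vowel (*wumwurpa*, *hahi*, *tibe*).
*kagi*: last vowel = /i/, an unrounded vowel → -nak → *kaginak*.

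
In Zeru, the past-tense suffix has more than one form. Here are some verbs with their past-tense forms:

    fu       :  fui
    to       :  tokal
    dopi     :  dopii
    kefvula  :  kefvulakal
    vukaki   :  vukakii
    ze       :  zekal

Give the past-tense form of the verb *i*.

Looking at the last vowel of each stem: -i when the last vowel of the stem is a high vowel (*fu*, *dopi*, *vukaki*); -kal when the last vowel of the stem is a non-high vowel (*to*, *kefvula*, *ze*).
The last vowel of *i* is /i/, which is a high vowel, so the suffix is -i, giving *ii*.

ii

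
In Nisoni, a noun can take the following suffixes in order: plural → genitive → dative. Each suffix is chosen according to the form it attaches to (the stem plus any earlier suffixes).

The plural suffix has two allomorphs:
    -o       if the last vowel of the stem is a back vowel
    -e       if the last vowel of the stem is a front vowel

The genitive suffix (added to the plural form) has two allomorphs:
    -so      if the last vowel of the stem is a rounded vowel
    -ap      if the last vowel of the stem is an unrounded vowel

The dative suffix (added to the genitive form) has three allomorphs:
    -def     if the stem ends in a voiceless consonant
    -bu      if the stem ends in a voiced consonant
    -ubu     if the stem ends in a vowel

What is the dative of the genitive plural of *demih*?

The last vowel of *demih* is /i/, which is a front vowel, so the plural suffix is -e, giving *demihe*.
The last vowel of the plural form *demihe* is /e/, which is an unrounded vowel, so the genitive suffix is -ap, giving *demiheap*.
The genitive form *demiheap* — final sound /p/ (a voiceless consonant) → -def → *demiheapdef*.

demiheapdef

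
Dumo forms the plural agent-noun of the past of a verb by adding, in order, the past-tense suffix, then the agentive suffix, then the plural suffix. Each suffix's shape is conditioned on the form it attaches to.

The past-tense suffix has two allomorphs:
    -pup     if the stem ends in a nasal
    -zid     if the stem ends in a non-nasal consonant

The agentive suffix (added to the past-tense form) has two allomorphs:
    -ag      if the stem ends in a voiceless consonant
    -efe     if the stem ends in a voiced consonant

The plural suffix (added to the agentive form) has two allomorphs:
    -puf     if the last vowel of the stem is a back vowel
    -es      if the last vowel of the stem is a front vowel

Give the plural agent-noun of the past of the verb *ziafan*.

*ziafan*: final consonant = /n/, a nasal → -pup → *ziafanpup*.
Since the final consonant of the past-tense form *ziafanpup* is /p/ (voiceless), it takes -ag, giving *ziafanpupag*.
The last vowel of the agentive form *ziafanpupag* is /a/, which is a back vowel, so the plural suffix is -puf, giving *ziafanpupagpuf*.

ziafanpupagpuf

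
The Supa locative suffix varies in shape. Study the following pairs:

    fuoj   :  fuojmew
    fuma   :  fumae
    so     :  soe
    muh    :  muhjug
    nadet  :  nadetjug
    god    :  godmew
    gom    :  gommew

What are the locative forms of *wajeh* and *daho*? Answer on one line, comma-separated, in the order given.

The suffix is conditioned by the final sound: -jug when the stem ends in a voiceless consonant (*muh*, *nadet*); -mew when the stem ends in a voiced consonant (*fuoj*, *god*, *gom*); -e when the stem ends in a vowel (*fuma*, *so*).
*wajeh*: final sound = /h/, a voiceless consonant → -jug → *wajehjug*.
*daho*: final sound = /o/, a vowel → -e → *dahoe*.

wajehjug, dahoe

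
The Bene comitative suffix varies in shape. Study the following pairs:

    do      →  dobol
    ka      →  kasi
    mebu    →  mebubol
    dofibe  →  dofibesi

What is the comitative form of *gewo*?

gewobol

The pattern is rounding harmony: -bol when the last vowel of the stem is a rounded vowel (*do*, *mebu*); -si when the last vowel of the stem is an unrounded vowel (*ka*, *dofibe*).
*gewo*: last vowel = /o/, a rounded vowel → -bol → *gewobol*.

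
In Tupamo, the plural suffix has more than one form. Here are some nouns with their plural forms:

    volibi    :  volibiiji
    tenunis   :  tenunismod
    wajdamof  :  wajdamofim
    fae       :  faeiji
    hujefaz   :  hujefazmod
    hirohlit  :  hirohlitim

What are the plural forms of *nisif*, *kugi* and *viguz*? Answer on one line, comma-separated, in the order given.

The pattern is sibilance of the final sound: -mod when the stem ends in a sibilant (*tenunis*, *hujefaz*); -im when the stem ends in a non-sibilant consonant (*wajdamof*, *hirohlit*); -iji when the stem ends in a vowel (*volibi*, *fae*).
*nisif* — final sound /f/ (a non-sibilant consonant) → -im → *nisifim*.
*kugi*: final sound = /i/, a vowel → -iji → *kugiiji*.
*viguz* — final sound /z/ (a sibilant) → -mod → *viguzmod*.

nisifim, kugiiji, viguzmod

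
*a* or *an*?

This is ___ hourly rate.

an

The indefinite article is chosen by the initial *sound* of the following word, not its spelling.
*hourly* begins with the sound /aʊ/ (silent h) — a vowel sound.
So the article is *an*: This is an hourly rate.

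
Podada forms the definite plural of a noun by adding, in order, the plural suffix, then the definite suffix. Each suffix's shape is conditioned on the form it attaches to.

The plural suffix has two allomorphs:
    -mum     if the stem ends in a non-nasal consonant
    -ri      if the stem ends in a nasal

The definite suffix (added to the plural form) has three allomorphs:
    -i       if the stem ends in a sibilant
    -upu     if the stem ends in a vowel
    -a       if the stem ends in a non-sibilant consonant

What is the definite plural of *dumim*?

dumimriupu

*dumim*: final consonant = /m/, a nasal → -ri → *dumimri*.
The final sound of the plural form *dumimri* is /i/, which is a vowel, so the definite suffix is -upu, giving *dumimriupu*.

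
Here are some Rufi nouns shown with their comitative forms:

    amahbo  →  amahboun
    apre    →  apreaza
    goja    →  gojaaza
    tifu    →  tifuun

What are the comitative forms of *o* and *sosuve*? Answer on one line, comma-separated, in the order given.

The suffix is conditioned by the last vowel: -un when the last vowel of the stem is a rounded vowel (*amahbo*, *tifu*); -aza when the last vowel of the stem is an unrounded vowel (*apre*, *goja*).
The last vowel of *o* is /o/, which is a rounded vowel, so the suffix is -un, giving *oun*.
*sosuve* — last vowel /e/ (an unrounded vowel) → -aza → *sosuveaza*.

oun, sosuveaza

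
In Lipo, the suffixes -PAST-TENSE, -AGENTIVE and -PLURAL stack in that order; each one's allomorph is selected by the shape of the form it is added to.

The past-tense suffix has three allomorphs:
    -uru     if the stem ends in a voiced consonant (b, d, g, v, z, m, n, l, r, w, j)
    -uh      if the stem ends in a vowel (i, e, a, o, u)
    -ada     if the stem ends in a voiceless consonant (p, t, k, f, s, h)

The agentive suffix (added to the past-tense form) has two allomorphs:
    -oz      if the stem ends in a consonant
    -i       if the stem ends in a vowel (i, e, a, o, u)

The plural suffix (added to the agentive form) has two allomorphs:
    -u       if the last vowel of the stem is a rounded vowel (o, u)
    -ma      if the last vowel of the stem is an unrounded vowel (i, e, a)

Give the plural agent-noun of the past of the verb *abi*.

The final sound of *abi* is /i/, which is a vowel, so the past-tense suffix is -uh, giving *abiuh*.
The past-tense form *abiuh* — final sound /h/ (a consonant) → -oz → *abiuhoz*.
The agentive form *abiuhoz*: last vowel = /o/, a rounded vowel → -u → *abiuhozu*.

abiuhozu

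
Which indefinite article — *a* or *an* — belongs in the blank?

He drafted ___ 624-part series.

a

The indefinite article is chosen by the initial *sound* of the following word, not its spelling.
The number *624* is spoken "six hundred …", beginning with /sɪks/ — a consonant sound.
So the article is *a*: He drafted a 624-part series.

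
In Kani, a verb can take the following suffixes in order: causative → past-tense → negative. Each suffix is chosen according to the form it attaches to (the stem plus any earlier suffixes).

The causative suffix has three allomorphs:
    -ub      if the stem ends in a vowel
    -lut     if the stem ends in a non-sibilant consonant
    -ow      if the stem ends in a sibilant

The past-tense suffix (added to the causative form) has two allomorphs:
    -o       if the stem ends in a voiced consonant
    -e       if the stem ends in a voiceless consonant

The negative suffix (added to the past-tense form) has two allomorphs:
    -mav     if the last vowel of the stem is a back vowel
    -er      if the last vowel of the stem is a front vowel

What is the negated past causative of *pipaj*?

*pipaj* — final sound /j/ (a non-sibilant consonant) → -lut → *pipajlut*.
The causative form *pipajlut*: final consonant = /t/, voiceless → -e → *pipajlute*.
The last vowel of the past-tense form *pipajlute* is /e/, which is a front vowel, so the negative suffix is -er, giving *pipajluteer*.

pipajluteer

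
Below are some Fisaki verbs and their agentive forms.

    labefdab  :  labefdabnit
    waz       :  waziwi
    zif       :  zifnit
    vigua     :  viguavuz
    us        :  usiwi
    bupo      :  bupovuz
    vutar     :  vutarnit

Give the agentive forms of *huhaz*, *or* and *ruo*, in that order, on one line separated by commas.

Looking at the final sound of each stem: -iwi when the stem ends in a sibilant (*waz*, *us*); -nit when the stem ends in a non-sibilant consonant (*labefdab*, *zif*, *vutar*); -vuz when the stem ends in a vowel (*vigua*, *bupo*).
Since the final sound of *huhaz* is /z/ (a sibilant), it takes -iwi, giving *huhaziwi*.
Since the final sound of *or* is /r/ (a non-sibilant consonant), it takes -nit, giving *ornit*.
The final sound of *ruo* is /o/, which is a vowel, so the suffix is -vuz, giving *ruovuz*.

huhaziwi, ornit, ruovuz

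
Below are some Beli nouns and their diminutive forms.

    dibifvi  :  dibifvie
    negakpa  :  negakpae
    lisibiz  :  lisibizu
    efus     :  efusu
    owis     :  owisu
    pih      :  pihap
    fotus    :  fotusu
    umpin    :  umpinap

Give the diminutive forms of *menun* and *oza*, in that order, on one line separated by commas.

The suffix is conditioned by the final sound: -u when the stem ends in a sibilant (*lisibiz*, *efus*, *owis*, *fotus*); -ap when the stem ends in a non-sibilant consonant (*pih*, *umpin*); -e when the stem ends in a vowel (*dibifvi*, *negakpa*).
*menun* — final sound /n/ (a non-sibilant consonant) → -ap → *menunap*.
*oza*: final sound = /a/, a vowel → -e → *ozae*.

menunap, ozae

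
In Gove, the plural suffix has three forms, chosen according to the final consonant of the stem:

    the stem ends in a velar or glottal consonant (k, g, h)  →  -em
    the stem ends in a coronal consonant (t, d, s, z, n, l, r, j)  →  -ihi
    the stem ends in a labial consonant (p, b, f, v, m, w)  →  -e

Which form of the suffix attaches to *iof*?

-e

*iof*: final consonant = /f/, labial → -e.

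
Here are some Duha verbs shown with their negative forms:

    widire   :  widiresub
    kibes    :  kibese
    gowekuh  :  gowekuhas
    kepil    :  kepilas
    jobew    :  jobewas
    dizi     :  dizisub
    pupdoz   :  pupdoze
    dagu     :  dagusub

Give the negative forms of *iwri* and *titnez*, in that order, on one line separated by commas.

The alternation tracks the final sound of the stem — -e when the stem ends in a sibilant (*kibes*, *pupdoz*); -as when the stem ends in a non-sibilant consonant (*gowekuh*, *kepil*, *jobew*); -sub when the stem ends in a vowel (*widire*, *dizi*, *dagu*).
*iwri* — final sound /i/ (a vowel) → -sub → *iwrisub*.
*titnez* — final sound /z/ (a sibilant) → -e → *titneze*.

iwrisub, titneze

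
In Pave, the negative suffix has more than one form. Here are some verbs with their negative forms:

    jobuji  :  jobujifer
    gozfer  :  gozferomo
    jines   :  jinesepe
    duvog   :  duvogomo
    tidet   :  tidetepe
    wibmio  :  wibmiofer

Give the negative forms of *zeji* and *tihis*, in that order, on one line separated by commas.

The alternation tracks the final sound of the stem — -epe when the stem ends in a voiceless consonant (*jines*, *tidet*); -omo when the stem ends in a voiced consonant (*gozfer*, *duvog*); -fer when the stem ends in a vowel (*jobuji*, *wibmio*).
*zeji* — final sound /i/ (a vowel) → -fer → *zejifer*.
*tihis*: final sound = /s/, a voiceless consonant → -epe → *tihisepe*.

zejifer, tihisepe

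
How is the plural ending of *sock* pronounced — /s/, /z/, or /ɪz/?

The stem *sock* ends in a voiceless non-sibilant consonant.
The plural suffix surfaces as /ɪz/ after sibilants, /s/ after other voiceless consonants, and /z/ after other voiced sounds.
So the plural -s on *sock* is pronounced /s/.

/s/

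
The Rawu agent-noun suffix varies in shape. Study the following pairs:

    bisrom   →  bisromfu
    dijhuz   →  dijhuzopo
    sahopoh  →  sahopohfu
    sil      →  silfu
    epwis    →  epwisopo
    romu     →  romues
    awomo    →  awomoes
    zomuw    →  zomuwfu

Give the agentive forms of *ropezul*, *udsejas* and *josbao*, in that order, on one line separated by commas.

ropezulfu, udsejasopo, josbaoes

Looking at the final sound of each stem: -opo when the stem ends in a sibilant (*dijhuz*, *epwis*); -fu when the stem ends in a non-sibilant consonant (*bisrom*, *sahopoh*, *sil*, *zomuw*); -es when the stem ends in a vowel (*romu*, *awomo*).
The final sound of *ropezul* is /l/, which is a non-sibilant consonant, so the suffix is -fu, giving *ropezulfu*.
*udsejas* — final sound /s/ (a sibilant) → -opo → *udsejasopo*.
Since the final sound of *josbao* is /o/ (a vowel), it takes -es, giving *josbaoes*.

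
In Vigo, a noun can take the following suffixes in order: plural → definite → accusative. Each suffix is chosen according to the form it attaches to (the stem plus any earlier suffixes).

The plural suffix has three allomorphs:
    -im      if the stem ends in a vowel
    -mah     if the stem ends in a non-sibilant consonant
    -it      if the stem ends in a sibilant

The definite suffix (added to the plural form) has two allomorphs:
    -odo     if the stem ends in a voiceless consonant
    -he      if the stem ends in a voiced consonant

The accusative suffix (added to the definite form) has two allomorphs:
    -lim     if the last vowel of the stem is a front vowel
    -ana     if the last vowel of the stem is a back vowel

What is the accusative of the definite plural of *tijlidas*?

tijlidasitodoana

Since the final sound of *tijlidas* is /s/ (a sibilant), it takes -it, giving *tijlidasit*.
The final consonant of the plural form *tijlidasit* is /t/, which is voiceless, so the definite suffix is -odo, giving *tijlidasitodo*.
The definite form *tijlidasitodo*: last vowel = /o/, a back vowel → -ana → *tijlidasitodoana*.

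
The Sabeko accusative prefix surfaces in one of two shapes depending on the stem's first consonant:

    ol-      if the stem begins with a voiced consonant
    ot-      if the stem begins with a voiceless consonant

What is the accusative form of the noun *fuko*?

Since the first consonant of *fuko* is /f/ (voiceless), it takes ot-, giving *otfuko*.

otfuko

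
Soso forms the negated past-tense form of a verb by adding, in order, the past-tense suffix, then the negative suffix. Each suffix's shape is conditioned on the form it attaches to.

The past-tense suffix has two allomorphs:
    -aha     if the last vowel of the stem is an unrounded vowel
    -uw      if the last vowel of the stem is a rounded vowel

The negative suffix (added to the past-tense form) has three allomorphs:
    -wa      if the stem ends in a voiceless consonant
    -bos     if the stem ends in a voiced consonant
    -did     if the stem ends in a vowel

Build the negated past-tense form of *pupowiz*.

pupowizahadid

The last vowel of *pupowiz* is /i/, which is an unrounded vowel, so the past-tense suffix is -aha, giving *pupowizaha*.
The final sound of the past-tense form *pupowizaha* is /a/, which is a vowel, so the negative suffix is -did, giving *pupowizahadid*.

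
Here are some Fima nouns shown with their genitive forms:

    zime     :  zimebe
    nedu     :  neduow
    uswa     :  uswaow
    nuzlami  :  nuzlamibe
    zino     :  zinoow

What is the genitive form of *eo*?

eoow

The alternation tracks the last vowel of the stem — -be when the last vowel of the stem is a front vowel (*zime*, *nuzlami*); -ow when the last vowel of the stem is a back vowel (*nedu*, *uswa*, *zino*).
Since the last vowel of *eo* is /o/ (a back vowel), it takes -ow, giving *eoow*.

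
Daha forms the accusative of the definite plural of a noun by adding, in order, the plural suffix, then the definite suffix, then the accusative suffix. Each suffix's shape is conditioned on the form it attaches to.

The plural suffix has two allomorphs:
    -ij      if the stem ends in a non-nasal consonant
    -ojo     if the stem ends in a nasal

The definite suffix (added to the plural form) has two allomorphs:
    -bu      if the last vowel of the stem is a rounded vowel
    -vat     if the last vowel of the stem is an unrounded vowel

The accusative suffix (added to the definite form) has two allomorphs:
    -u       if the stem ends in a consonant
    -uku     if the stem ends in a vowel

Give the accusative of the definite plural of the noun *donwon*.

*donwon* — final consonant /n/ (a nasal) → -ojo → *donwonojo*.
The plural form *donwonojo* — last vowel /o/ (a rounded vowel) → -bu → *donwonojobu*.
Since the final sound of the definite form *donwonojobu* is /u/ (a vowel), it takes -uku, giving *donwonojobuuku*.

donwonojobuuku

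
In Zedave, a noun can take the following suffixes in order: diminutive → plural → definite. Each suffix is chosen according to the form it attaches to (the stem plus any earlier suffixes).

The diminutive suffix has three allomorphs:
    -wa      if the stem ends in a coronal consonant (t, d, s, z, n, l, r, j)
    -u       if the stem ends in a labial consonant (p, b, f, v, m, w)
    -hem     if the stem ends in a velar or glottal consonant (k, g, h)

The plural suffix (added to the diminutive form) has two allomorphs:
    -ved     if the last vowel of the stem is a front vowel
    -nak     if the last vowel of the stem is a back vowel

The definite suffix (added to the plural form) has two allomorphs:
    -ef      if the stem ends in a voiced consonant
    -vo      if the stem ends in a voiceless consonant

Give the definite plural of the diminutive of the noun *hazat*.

The final consonant of *hazat* is /t/, which is coronal, so the diminutive suffix is -wa, giving *hazatwa*.
Since the last vowel of the diminutive form *hazatwa* is /a/ (a back vowel), it takes -nak, giving *hazatwanak*.
The plural form *hazatwanak*: final consonant = /k/, voiceless → -vo → *hazatwanakvo*.

hazatwanakvo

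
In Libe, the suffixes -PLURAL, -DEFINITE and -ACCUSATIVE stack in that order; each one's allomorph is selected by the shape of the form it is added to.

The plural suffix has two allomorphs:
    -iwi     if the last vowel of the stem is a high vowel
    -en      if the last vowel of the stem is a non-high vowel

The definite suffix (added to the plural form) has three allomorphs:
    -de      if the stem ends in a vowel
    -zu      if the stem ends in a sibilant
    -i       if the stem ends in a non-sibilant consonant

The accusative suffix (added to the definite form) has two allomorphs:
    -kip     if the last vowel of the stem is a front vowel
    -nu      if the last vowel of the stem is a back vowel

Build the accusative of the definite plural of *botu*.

botuiwidekip

*botu* — last vowel /u/ (a high vowel) → -iwi → *botuiwi*.
The final sound of the plural form *botuiwi* is /i/, which is a vowel, so the definite suffix is -de, giving *botuiwide*.
The definite form *botuiwide*: last vowel = /e/, a front vowel → -kip → *botuiwidekip*.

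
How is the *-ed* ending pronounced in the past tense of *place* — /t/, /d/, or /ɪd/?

The stem *place* ends in a voiceless consonant other than /t/.
The -ed suffix is realized as /ɪd/ after /t, d/; as /t/ after other voiceless consonants; and as /d/ after other voiced sounds.
So -ed on *place* is pronounced /t/.

/t/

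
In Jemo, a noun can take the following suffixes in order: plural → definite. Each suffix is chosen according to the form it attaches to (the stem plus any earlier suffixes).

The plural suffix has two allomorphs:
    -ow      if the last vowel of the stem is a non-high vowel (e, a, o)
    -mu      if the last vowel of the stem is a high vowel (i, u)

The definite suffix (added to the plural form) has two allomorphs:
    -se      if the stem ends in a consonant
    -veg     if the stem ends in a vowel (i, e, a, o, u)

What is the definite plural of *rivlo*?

*rivlo*: last vowel = /o/, a non-high vowel → -ow → *rivloow*.
The plural form *rivloow* — final sound /w/ (a consonant) → -se → *rivloowse*.

rivloowse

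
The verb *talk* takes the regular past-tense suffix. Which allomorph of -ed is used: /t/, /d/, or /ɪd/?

/t/

The stem *talk* ends in a voiceless consonant other than /t/.
The -ed suffix is realized as /ɪd/ after /t, d/; as /t/ after other voiceless consonants; and as /d/ after other voiced sounds.
So -ed on *talk* is pronounced /t/.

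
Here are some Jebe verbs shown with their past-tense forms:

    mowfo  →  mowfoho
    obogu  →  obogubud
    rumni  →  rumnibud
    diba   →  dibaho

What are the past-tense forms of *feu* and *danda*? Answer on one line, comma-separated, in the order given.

feubud, dandaho

Looking at the last vowel of each stem: -bud when the last vowel of the stem is a high vowel (*obogu*, *rumni*); -ho when the last vowel of the stem is a non-high vowel (*mowfo*, *diba*).
The last vowel of *feu* is /u/, which is a high vowel, so the suffix is -bud, giving *feubud*.
Since the last vowel of *danda* is /a/ (a non-high vowel), it takes -ho, giving *dandaho*.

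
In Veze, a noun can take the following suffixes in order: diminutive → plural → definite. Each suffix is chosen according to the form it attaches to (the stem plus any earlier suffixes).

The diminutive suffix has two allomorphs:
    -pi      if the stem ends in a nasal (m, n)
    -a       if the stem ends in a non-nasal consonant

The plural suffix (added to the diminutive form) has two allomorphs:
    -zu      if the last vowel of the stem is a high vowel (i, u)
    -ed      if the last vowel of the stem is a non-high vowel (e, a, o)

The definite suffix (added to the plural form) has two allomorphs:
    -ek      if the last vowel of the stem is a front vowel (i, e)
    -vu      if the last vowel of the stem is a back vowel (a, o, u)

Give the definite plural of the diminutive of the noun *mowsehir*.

*mowsehir* — final consonant /r/ (non-nasal) → -a → *mowsehira*.
The last vowel of the diminutive form *mowsehira* is /a/, which is a non-high vowel, so the plural suffix is -ed, giving *mowsehiraed*.
The last vowel of the plural form *mowsehiraed* is /e/, which is a front vowel, so the definite suffix is -ek, giving *mowsehiraedek*.

mowsehiraedek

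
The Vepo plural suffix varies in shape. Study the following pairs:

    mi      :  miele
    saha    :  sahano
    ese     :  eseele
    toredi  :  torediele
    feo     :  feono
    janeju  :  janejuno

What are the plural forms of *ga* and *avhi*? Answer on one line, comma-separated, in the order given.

The pattern is front/back vowel harmony: -ele when the last vowel of the stem is a front vowel (*mi*, *ese*, *toredi*); -no when the last vowel of the stem is a back vowel (*saha*, *feo*, *janeju*).
*ga* — last vowel /a/ (a back vowel) → -no → *gano*.
*avhi* — last vowel /i/ (a front vowel) → -ele → *avhiele*.

gano, avhiele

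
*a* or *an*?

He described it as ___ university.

a

The indefinite article is chosen by the initial *sound* of the following word, not its spelling.
*university* begins with the sound /juː/ (u pronounced /juː/) — a consonant sound.
So the article is *a*: He described it as a university.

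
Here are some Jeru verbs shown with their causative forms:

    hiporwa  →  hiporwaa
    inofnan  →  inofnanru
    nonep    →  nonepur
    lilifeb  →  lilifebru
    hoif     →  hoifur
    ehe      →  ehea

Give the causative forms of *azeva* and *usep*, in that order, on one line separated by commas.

azevaa, usepur

The pattern is voicing of the final sound: -ur when the stem ends in a voiceless consonant (*nonep*, *hoif*); -ru when the stem ends in a voiced consonant (*inofnan*, *lilifeb*); -a when the stem ends in a vowel (*hiporwa*, *ehe*).
*azeva* — final sound /a/ (a vowel) → -a → *azevaa*.
*usep*: final sound = /p/, a voiceless consonant → -ur → *usepur*.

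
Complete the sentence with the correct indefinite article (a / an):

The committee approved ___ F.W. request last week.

an

The indefinite article is chosen by the initial *sound* of the following word, not its spelling.
The initialism *F.W.* is read letter by letter; the first letter, F, is pronounced /ɛf/, which begins with a vowel sound.
So the article is *an*: The committee approved an F.W. request last week.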